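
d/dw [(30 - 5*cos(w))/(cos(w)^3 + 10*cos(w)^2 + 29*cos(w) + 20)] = 5*(237*cos(w)/2 + 4*cos(2*w) - cos(3*w)/2 + 198)*sin(w)/(cos(w)^3 + 10*cos(w)^2 + 29*cos(w) + 20)^2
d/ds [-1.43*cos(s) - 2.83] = 1.43*sin(s)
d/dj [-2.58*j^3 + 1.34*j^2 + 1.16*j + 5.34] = -7.74*j^2 + 2.68*j + 1.16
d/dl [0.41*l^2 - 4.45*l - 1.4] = 0.82*l - 4.45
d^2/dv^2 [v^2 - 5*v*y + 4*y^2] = 2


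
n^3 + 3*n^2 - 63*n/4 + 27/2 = (n - 3/2)^2*(n + 6)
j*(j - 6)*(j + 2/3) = j^3 - 16*j^2/3 - 4*j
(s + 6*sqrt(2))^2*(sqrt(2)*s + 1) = sqrt(2)*s^3 + 25*s^2 + 84*sqrt(2)*s + 72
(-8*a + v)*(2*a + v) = -16*a^2 - 6*a*v + v^2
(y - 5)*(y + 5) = y^2 - 25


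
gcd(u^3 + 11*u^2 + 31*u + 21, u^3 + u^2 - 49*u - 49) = u^2 + 8*u + 7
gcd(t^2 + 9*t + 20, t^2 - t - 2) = 1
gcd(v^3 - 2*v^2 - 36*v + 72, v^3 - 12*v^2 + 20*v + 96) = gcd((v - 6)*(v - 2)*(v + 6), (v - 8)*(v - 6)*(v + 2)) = v - 6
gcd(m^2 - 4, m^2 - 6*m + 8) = m - 2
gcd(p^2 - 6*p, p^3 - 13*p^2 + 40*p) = p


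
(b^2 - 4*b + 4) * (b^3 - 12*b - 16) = b^5 - 4*b^4 - 8*b^3 + 32*b^2 + 16*b - 64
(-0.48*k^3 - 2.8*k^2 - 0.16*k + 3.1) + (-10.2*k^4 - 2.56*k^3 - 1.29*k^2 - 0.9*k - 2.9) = -10.2*k^4 - 3.04*k^3 - 4.09*k^2 - 1.06*k + 0.2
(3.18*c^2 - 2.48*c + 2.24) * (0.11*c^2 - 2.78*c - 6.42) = 0.3498*c^4 - 9.1132*c^3 - 13.2748*c^2 + 9.6944*c - 14.3808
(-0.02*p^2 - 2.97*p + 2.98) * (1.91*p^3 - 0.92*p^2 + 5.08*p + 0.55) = -0.0382*p^5 - 5.6543*p^4 + 8.3226*p^3 - 17.8402*p^2 + 13.5049*p + 1.639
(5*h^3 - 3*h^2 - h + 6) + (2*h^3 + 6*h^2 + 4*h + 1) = 7*h^3 + 3*h^2 + 3*h + 7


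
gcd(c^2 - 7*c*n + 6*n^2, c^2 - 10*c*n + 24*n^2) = c - 6*n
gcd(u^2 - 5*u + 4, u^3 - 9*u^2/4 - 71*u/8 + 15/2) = u - 4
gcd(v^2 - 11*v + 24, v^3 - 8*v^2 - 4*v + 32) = v - 8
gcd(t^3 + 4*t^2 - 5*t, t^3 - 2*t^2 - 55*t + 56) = t - 1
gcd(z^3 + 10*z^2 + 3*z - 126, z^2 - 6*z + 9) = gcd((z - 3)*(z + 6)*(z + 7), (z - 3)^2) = z - 3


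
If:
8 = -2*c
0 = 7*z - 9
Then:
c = -4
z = 9/7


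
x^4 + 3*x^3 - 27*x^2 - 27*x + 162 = (x - 3)^2*(x + 3)*(x + 6)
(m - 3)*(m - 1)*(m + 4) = m^3 - 13*m + 12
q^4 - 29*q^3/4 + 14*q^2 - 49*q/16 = q*(q - 7/2)^2*(q - 1/4)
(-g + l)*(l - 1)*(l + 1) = -g*l^2 + g + l^3 - l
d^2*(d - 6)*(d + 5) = d^4 - d^3 - 30*d^2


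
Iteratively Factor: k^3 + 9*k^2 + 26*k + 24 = (k + 4)*(k^2 + 5*k + 6) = (k + 3)*(k + 4)*(k + 2)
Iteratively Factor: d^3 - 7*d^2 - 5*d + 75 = (d + 3)*(d^2 - 10*d + 25) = (d - 5)*(d + 3)*(d - 5)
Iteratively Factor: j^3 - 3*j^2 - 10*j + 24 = (j + 3)*(j^2 - 6*j + 8) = (j - 4)*(j + 3)*(j - 2)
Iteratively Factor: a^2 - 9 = (a - 3)*(a + 3)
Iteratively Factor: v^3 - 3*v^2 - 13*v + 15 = (v - 5)*(v^2 + 2*v - 3) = (v - 5)*(v - 1)*(v + 3)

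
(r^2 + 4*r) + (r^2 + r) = 2*r^2 + 5*r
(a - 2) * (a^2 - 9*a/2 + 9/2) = a^3 - 13*a^2/2 + 27*a/2 - 9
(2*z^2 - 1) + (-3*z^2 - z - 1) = -z^2 - z - 2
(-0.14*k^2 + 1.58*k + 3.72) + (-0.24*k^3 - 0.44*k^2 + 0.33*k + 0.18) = -0.24*k^3 - 0.58*k^2 + 1.91*k + 3.9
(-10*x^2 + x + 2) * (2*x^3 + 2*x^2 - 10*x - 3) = -20*x^5 - 18*x^4 + 106*x^3 + 24*x^2 - 23*x - 6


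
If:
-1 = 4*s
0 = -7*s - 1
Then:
No Solution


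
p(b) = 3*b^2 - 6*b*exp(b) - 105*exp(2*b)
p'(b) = -6*b*exp(b) + 6*b - 210*exp(2*b) - 6*exp(b)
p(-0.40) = -45.09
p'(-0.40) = -99.17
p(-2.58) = 20.54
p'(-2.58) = -15.97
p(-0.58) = -29.96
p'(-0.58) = -70.72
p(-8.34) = 208.68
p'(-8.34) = -50.03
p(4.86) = -1751652.18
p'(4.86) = -3500428.72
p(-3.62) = 39.82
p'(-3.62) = -21.45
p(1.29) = -1408.82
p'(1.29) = -2813.57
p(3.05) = -47173.57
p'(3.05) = -94124.93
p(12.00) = -2781369541546.55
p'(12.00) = -5562728342068.86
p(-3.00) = 27.64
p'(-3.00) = -17.92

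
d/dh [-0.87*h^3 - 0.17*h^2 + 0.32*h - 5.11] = -2.61*h^2 - 0.34*h + 0.32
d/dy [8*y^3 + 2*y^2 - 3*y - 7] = 24*y^2 + 4*y - 3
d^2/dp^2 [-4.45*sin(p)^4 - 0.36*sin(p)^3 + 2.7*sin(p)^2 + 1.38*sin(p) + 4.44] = 71.2*sin(p)^4 + 3.24*sin(p)^3 - 64.2*sin(p)^2 - 3.54*sin(p) + 5.4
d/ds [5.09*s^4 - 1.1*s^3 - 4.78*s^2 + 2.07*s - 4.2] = 20.36*s^3 - 3.3*s^2 - 9.56*s + 2.07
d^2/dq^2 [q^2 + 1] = 2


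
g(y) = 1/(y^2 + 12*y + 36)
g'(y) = (-2*y - 12)/(y^2 + 12*y + 36)^2 = 2*(-y - 6)/(y^2 + 12*y + 36)^2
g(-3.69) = 0.19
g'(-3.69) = -0.16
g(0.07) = 0.03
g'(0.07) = -0.01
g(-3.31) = 0.14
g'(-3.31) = -0.10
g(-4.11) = 0.28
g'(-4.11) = -0.30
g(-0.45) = 0.03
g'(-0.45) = -0.01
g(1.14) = 0.02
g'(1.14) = -0.01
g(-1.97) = 0.06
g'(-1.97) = -0.03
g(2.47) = 0.01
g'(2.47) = -0.00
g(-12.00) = 0.03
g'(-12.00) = 0.01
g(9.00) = 0.00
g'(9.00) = 0.00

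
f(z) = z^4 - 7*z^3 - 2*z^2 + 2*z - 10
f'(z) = 4*z^3 - 21*z^2 - 4*z + 2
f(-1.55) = 13.93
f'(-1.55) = -57.15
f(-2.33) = 92.50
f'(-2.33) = -153.28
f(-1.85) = 35.49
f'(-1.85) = -87.80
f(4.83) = -291.51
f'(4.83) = -56.51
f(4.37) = -258.94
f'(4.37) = -82.70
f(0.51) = -10.36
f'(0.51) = -4.97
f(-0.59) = -10.32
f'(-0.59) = -3.77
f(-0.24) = -10.50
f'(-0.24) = 1.70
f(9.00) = 1304.00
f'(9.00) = 1181.00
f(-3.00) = 236.00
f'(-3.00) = -283.00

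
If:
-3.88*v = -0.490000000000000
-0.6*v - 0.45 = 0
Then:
No Solution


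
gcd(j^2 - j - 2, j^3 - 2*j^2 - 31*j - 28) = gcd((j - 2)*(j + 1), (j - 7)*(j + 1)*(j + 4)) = j + 1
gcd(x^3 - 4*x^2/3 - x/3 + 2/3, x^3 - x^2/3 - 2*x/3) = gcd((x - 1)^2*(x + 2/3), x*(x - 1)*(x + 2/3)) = x^2 - x/3 - 2/3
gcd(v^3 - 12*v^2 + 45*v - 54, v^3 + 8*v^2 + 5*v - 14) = 1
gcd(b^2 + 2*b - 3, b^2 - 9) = b + 3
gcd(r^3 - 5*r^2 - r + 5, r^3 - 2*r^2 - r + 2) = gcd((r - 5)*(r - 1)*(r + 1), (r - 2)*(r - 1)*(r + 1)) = r^2 - 1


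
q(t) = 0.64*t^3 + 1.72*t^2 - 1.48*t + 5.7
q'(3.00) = 26.12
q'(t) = 1.92*t^2 + 3.44*t - 1.48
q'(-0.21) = -2.12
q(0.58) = 5.55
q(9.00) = 598.26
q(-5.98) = -60.80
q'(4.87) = 60.81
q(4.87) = 113.21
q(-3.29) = 6.40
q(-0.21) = 6.08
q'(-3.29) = 7.98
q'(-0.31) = -2.36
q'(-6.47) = 56.64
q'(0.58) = 1.16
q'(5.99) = 88.02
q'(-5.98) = 46.61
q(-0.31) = 6.31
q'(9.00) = 185.00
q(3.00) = 34.02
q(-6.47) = -86.06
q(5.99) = 196.10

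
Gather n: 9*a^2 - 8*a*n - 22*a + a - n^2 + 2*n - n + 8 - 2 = 9*a^2 - 21*a - n^2 + n*(1 - 8*a) + 6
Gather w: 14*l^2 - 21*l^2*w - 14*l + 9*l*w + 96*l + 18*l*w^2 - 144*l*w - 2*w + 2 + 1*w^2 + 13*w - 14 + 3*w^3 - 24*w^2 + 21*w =14*l^2 + 82*l + 3*w^3 + w^2*(18*l - 23) + w*(-21*l^2 - 135*l + 32) - 12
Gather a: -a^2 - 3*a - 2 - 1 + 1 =-a^2 - 3*a - 2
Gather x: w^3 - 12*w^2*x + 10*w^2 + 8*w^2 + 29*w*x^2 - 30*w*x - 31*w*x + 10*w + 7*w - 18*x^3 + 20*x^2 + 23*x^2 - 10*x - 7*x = w^3 + 18*w^2 + 17*w - 18*x^3 + x^2*(29*w + 43) + x*(-12*w^2 - 61*w - 17)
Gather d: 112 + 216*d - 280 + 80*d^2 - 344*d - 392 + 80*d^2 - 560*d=160*d^2 - 688*d - 560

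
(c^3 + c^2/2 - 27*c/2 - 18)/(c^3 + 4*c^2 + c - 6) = (c^2 - 5*c/2 - 6)/(c^2 + c - 2)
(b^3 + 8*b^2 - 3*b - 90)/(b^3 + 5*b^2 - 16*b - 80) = (b^2 + 3*b - 18)/(b^2 - 16)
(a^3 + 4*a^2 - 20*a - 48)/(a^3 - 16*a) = (a^2 + 8*a + 12)/(a*(a + 4))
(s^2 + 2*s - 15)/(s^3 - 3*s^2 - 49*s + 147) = (s + 5)/(s^2 - 49)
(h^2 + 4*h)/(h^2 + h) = (h + 4)/(h + 1)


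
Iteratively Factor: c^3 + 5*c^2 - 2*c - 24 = (c + 4)*(c^2 + c - 6) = (c + 3)*(c + 4)*(c - 2)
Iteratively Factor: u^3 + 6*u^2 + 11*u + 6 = (u + 3)*(u^2 + 3*u + 2) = (u + 2)*(u + 3)*(u + 1)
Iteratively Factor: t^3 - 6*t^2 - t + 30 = (t - 3)*(t^2 - 3*t - 10) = (t - 5)*(t - 3)*(t + 2)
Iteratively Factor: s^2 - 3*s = (s)*(s - 3)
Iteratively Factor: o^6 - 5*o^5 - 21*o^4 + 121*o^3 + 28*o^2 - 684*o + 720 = (o + 3)*(o^5 - 8*o^4 + 3*o^3 + 112*o^2 - 308*o + 240) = (o - 5)*(o + 3)*(o^4 - 3*o^3 - 12*o^2 + 52*o - 48) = (o - 5)*(o + 3)*(o + 4)*(o^3 - 7*o^2 + 16*o - 12) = (o - 5)*(o - 3)*(o + 3)*(o + 4)*(o^2 - 4*o + 4) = (o - 5)*(o - 3)*(o - 2)*(o + 3)*(o + 4)*(o - 2)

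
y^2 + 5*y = y*(y + 5)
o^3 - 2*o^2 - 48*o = o*(o - 8)*(o + 6)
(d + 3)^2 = d^2 + 6*d + 9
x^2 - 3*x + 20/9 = (x - 5/3)*(x - 4/3)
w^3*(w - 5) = w^4 - 5*w^3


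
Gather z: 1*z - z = 0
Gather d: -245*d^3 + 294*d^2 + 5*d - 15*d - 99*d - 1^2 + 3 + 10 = -245*d^3 + 294*d^2 - 109*d + 12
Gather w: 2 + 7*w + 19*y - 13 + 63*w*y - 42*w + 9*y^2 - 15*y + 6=w*(63*y - 35) + 9*y^2 + 4*y - 5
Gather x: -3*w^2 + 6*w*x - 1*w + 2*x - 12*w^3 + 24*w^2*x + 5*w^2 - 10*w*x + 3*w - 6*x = -12*w^3 + 2*w^2 + 2*w + x*(24*w^2 - 4*w - 4)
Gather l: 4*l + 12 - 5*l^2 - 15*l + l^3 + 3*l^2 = l^3 - 2*l^2 - 11*l + 12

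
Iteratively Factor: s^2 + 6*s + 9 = (s + 3)*(s + 3)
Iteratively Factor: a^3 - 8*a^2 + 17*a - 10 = (a - 1)*(a^2 - 7*a + 10) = (a - 2)*(a - 1)*(a - 5)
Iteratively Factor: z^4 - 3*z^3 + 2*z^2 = (z)*(z^3 - 3*z^2 + 2*z) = z^2*(z^2 - 3*z + 2) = z^2*(z - 1)*(z - 2)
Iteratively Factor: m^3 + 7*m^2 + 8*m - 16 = (m + 4)*(m^2 + 3*m - 4) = (m - 1)*(m + 4)*(m + 4)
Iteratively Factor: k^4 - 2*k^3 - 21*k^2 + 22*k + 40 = (k + 4)*(k^3 - 6*k^2 + 3*k + 10) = (k + 1)*(k + 4)*(k^2 - 7*k + 10) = (k - 5)*(k + 1)*(k + 4)*(k - 2)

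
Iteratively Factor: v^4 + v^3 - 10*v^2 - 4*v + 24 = (v + 2)*(v^3 - v^2 - 8*v + 12) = (v - 2)*(v + 2)*(v^2 + v - 6) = (v - 2)*(v + 2)*(v + 3)*(v - 2)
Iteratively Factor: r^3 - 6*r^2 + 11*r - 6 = (r - 2)*(r^2 - 4*r + 3) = (r - 3)*(r - 2)*(r - 1)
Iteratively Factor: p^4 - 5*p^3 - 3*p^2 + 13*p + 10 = (p - 2)*(p^3 - 3*p^2 - 9*p - 5) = (p - 5)*(p - 2)*(p^2 + 2*p + 1) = (p - 5)*(p - 2)*(p + 1)*(p + 1)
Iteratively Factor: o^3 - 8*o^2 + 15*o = (o - 5)*(o^2 - 3*o) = (o - 5)*(o - 3)*(o)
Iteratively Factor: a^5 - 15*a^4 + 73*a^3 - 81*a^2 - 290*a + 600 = (a - 4)*(a^4 - 11*a^3 + 29*a^2 + 35*a - 150) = (a - 5)*(a - 4)*(a^3 - 6*a^2 - a + 30) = (a - 5)*(a - 4)*(a - 3)*(a^2 - 3*a - 10) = (a - 5)^2*(a - 4)*(a - 3)*(a + 2)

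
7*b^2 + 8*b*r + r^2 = (b + r)*(7*b + r)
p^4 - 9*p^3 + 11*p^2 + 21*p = p*(p - 7)*(p - 3)*(p + 1)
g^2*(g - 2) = g^3 - 2*g^2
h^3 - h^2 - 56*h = h*(h - 8)*(h + 7)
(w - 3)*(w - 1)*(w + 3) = w^3 - w^2 - 9*w + 9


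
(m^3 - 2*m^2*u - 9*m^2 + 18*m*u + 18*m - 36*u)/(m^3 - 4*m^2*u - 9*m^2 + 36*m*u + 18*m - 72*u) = (-m + 2*u)/(-m + 4*u)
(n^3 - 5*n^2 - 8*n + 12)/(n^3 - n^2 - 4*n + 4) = (n - 6)/(n - 2)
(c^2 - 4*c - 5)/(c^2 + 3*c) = (c^2 - 4*c - 5)/(c*(c + 3))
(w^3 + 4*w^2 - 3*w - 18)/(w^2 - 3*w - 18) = (w^2 + w - 6)/(w - 6)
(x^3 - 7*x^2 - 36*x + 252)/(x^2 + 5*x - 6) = (x^2 - 13*x + 42)/(x - 1)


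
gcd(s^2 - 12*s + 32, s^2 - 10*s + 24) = s - 4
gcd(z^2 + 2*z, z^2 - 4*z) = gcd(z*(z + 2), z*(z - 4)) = z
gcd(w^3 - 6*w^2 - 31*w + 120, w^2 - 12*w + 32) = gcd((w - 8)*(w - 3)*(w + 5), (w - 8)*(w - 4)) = w - 8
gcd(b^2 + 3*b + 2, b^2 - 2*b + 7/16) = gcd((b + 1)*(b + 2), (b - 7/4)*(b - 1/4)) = 1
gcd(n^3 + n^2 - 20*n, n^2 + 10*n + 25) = n + 5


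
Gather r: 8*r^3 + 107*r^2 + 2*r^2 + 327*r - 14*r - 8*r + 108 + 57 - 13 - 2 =8*r^3 + 109*r^2 + 305*r + 150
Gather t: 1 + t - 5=t - 4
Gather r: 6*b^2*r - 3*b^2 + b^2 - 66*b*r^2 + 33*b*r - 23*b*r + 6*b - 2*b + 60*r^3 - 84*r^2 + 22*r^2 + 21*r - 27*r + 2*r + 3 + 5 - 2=-2*b^2 + 4*b + 60*r^3 + r^2*(-66*b - 62) + r*(6*b^2 + 10*b - 4) + 6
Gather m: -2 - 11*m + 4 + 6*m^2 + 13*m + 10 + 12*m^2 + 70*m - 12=18*m^2 + 72*m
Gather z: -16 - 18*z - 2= -18*z - 18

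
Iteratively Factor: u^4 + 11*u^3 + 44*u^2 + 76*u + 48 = (u + 2)*(u^3 + 9*u^2 + 26*u + 24) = (u + 2)*(u + 3)*(u^2 + 6*u + 8) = (u + 2)^2*(u + 3)*(u + 4)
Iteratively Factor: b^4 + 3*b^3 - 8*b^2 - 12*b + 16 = (b + 2)*(b^3 + b^2 - 10*b + 8) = (b - 1)*(b + 2)*(b^2 + 2*b - 8) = (b - 1)*(b + 2)*(b + 4)*(b - 2)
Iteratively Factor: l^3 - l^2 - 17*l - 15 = (l - 5)*(l^2 + 4*l + 3) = (l - 5)*(l + 3)*(l + 1)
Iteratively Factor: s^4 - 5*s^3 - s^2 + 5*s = (s + 1)*(s^3 - 6*s^2 + 5*s) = (s - 1)*(s + 1)*(s^2 - 5*s) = (s - 5)*(s - 1)*(s + 1)*(s)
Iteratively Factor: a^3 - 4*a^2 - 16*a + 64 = (a - 4)*(a^2 - 16) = (a - 4)^2*(a + 4)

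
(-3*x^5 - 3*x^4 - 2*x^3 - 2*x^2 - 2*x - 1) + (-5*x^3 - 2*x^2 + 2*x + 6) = -3*x^5 - 3*x^4 - 7*x^3 - 4*x^2 + 5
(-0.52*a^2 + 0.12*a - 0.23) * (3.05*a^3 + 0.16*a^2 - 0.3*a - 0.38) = -1.586*a^5 + 0.2828*a^4 - 0.5263*a^3 + 0.1248*a^2 + 0.0234*a + 0.0874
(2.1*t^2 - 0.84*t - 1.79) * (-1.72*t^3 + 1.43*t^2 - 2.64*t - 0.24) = -3.612*t^5 + 4.4478*t^4 - 3.6664*t^3 - 0.8461*t^2 + 4.9272*t + 0.4296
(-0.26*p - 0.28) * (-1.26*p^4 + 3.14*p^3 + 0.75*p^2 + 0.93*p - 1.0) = 0.3276*p^5 - 0.4636*p^4 - 1.0742*p^3 - 0.4518*p^2 - 0.000400000000000011*p + 0.28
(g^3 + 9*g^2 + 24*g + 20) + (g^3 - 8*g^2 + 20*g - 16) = 2*g^3 + g^2 + 44*g + 4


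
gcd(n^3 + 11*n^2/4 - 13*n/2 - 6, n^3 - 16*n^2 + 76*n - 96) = n - 2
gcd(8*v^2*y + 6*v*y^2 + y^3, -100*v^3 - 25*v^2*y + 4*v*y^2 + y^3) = 4*v + y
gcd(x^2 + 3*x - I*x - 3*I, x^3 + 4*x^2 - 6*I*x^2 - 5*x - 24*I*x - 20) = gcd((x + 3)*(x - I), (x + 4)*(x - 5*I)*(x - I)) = x - I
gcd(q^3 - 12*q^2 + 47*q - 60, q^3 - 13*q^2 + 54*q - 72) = q^2 - 7*q + 12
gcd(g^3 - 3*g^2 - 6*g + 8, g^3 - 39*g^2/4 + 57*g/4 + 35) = g - 4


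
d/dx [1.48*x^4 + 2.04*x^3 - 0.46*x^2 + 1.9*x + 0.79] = 5.92*x^3 + 6.12*x^2 - 0.92*x + 1.9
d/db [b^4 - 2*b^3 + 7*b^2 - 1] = 2*b*(2*b^2 - 3*b + 7)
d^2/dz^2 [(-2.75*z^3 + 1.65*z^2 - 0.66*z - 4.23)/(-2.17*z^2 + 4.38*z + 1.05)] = (-2.8421709430404e-14*z^5 + 92.8965180000001*z^3 + 172.838232*z^2 - 214.012638*z + 171.867204)/(10.218313*z^6 - 61.874946*z^5 + 110.057409*z^4 - 24.148692*z^3 - 53.253585*z^2 - 14.48685*z - 1.157625)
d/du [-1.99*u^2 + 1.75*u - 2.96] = 1.75 - 3.98*u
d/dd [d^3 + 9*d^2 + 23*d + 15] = 3*d^2 + 18*d + 23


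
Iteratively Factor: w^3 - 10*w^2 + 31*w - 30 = (w - 2)*(w^2 - 8*w + 15) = (w - 3)*(w - 2)*(w - 5)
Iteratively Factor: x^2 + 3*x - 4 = (x - 1)*(x + 4)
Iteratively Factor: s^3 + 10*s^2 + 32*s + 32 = (s + 4)*(s^2 + 6*s + 8) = (s + 4)^2*(s + 2)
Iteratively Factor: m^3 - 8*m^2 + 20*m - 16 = (m - 2)*(m^2 - 6*m + 8) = (m - 2)^2*(m - 4)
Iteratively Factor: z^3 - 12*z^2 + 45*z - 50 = (z - 5)*(z^2 - 7*z + 10) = (z - 5)*(z - 2)*(z - 5)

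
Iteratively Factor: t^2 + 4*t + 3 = (t + 3)*(t + 1)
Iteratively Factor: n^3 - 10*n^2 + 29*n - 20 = (n - 5)*(n^2 - 5*n + 4) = (n - 5)*(n - 4)*(n - 1)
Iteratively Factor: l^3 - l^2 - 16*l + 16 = (l + 4)*(l^2 - 5*l + 4) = (l - 4)*(l + 4)*(l - 1)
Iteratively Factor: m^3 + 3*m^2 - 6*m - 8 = (m + 1)*(m^2 + 2*m - 8) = (m - 2)*(m + 1)*(m + 4)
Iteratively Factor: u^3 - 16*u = (u + 4)*(u^2 - 4*u) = u*(u + 4)*(u - 4)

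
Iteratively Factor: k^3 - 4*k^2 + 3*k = (k - 3)*(k^2 - k) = (k - 3)*(k - 1)*(k)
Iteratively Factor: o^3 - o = (o)*(o^2 - 1) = o*(o + 1)*(o - 1)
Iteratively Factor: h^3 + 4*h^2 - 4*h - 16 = (h + 2)*(h^2 + 2*h - 8) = (h - 2)*(h + 2)*(h + 4)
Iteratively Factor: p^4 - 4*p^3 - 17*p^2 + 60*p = (p - 5)*(p^3 + p^2 - 12*p) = p*(p - 5)*(p^2 + p - 12) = p*(p - 5)*(p - 3)*(p + 4)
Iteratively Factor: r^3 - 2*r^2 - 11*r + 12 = (r + 3)*(r^2 - 5*r + 4) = (r - 1)*(r + 3)*(r - 4)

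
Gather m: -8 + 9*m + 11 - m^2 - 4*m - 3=-m^2 + 5*m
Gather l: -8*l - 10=-8*l - 10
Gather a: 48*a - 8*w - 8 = 48*a - 8*w - 8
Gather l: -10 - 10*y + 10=-10*y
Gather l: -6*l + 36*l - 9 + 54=30*l + 45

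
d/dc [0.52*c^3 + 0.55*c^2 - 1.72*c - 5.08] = 1.56*c^2 + 1.1*c - 1.72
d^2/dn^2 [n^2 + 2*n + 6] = 2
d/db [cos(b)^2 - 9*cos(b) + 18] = (9 - 2*cos(b))*sin(b)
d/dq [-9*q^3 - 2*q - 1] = -27*q^2 - 2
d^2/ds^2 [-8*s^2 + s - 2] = -16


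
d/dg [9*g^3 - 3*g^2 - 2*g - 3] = 27*g^2 - 6*g - 2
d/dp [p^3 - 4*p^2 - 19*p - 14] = 3*p^2 - 8*p - 19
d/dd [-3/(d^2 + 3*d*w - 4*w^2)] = 3*(2*d + 3*w)/(d^2 + 3*d*w - 4*w^2)^2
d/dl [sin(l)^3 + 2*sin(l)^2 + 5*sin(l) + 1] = (3*sin(l)^2 + 4*sin(l) + 5)*cos(l)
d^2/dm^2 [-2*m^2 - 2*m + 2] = -4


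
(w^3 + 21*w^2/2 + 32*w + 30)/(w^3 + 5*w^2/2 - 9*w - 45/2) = (w^2 + 8*w + 12)/(w^2 - 9)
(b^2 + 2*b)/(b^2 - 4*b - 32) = b*(b + 2)/(b^2 - 4*b - 32)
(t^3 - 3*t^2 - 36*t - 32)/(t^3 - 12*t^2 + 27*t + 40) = (t + 4)/(t - 5)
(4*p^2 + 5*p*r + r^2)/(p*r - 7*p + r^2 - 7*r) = (4*p + r)/(r - 7)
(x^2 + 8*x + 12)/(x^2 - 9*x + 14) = (x^2 + 8*x + 12)/(x^2 - 9*x + 14)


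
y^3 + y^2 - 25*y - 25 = (y - 5)*(y + 1)*(y + 5)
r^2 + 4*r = r*(r + 4)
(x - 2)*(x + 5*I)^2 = x^3 - 2*x^2 + 10*I*x^2 - 25*x - 20*I*x + 50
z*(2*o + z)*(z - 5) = 2*o*z^2 - 10*o*z + z^3 - 5*z^2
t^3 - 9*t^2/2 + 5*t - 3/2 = (t - 3)*(t - 1)*(t - 1/2)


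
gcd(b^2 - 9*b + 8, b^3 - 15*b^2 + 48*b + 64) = b - 8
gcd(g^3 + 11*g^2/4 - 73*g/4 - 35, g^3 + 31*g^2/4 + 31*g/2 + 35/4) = g^2 + 27*g/4 + 35/4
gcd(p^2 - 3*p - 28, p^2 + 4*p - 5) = 1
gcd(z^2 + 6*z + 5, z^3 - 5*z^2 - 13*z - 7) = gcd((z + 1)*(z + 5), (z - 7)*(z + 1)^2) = z + 1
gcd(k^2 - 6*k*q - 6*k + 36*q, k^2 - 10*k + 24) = k - 6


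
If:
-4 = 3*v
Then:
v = -4/3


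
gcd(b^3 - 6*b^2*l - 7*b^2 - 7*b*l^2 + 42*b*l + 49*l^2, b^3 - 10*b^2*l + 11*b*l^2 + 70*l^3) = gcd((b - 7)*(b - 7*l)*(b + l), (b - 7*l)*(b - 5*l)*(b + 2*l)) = b - 7*l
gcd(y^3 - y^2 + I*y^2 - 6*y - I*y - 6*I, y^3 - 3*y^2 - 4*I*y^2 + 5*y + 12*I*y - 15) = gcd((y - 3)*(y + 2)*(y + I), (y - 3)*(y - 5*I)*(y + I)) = y^2 + y*(-3 + I) - 3*I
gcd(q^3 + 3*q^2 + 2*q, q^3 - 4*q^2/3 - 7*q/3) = q^2 + q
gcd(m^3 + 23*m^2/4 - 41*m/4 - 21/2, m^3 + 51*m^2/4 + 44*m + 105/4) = m^2 + 31*m/4 + 21/4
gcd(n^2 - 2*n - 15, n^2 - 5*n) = n - 5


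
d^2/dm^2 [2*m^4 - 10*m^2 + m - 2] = 24*m^2 - 20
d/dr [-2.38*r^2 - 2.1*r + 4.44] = -4.76*r - 2.1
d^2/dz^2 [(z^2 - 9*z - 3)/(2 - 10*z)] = 119/(125*z^3 - 75*z^2 + 15*z - 1)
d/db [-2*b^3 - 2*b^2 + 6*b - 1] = -6*b^2 - 4*b + 6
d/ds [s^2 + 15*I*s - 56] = 2*s + 15*I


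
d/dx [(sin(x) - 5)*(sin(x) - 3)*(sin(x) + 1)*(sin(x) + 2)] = (4*sin(x)^3 - 15*sin(x)^2 - 14*sin(x) + 29)*cos(x)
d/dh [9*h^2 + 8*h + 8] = 18*h + 8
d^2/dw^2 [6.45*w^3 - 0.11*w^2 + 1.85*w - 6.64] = 38.7*w - 0.22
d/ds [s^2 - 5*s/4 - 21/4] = 2*s - 5/4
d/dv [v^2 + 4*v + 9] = 2*v + 4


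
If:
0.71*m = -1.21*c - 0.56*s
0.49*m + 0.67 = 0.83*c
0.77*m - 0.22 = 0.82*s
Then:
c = 0.56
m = -0.42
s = -0.67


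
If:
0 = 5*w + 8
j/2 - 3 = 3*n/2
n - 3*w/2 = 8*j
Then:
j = 6/115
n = -228/115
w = -8/5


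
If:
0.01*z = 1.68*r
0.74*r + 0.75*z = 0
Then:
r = 0.00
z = 0.00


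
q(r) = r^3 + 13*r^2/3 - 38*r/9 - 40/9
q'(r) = 3*r^2 + 26*r/3 - 38/9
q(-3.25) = 20.72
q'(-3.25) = -0.70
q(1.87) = 9.35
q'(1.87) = 22.48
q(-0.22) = -3.32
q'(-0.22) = -5.98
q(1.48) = 2.04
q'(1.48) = 15.18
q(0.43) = -5.38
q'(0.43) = 0.06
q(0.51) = -5.34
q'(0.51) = 0.98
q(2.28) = 20.31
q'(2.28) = 31.13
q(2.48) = 26.99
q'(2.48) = 35.72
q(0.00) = -4.44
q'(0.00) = -4.22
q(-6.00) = -39.11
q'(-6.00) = 51.78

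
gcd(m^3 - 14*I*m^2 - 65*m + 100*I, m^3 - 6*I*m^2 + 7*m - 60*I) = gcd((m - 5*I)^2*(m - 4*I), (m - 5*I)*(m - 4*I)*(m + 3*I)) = m^2 - 9*I*m - 20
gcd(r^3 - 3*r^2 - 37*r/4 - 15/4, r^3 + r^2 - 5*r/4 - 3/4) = r^2 + 2*r + 3/4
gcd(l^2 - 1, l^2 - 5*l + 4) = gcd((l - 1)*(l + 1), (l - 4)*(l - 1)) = l - 1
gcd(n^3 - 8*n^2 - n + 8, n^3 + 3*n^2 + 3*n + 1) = n + 1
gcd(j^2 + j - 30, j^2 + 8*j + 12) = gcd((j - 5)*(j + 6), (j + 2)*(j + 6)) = j + 6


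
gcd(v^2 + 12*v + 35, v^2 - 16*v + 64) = 1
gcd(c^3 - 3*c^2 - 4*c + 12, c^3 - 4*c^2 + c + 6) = c^2 - 5*c + 6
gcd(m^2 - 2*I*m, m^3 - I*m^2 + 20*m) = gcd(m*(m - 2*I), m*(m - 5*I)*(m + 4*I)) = m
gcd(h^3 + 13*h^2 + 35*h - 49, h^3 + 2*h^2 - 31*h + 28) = h^2 + 6*h - 7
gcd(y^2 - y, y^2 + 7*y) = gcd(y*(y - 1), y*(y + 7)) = y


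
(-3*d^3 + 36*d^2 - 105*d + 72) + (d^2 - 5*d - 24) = -3*d^3 + 37*d^2 - 110*d + 48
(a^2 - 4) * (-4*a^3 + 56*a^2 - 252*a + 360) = -4*a^5 + 56*a^4 - 236*a^3 + 136*a^2 + 1008*a - 1440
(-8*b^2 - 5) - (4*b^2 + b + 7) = -12*b^2 - b - 12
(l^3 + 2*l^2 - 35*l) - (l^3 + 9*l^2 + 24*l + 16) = -7*l^2 - 59*l - 16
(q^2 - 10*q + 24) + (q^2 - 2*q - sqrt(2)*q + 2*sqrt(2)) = 2*q^2 - 12*q - sqrt(2)*q + 2*sqrt(2) + 24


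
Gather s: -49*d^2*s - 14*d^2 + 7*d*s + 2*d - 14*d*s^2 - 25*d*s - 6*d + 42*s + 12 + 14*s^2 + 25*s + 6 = -14*d^2 - 4*d + s^2*(14 - 14*d) + s*(-49*d^2 - 18*d + 67) + 18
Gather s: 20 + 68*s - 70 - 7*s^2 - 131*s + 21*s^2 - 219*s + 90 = 14*s^2 - 282*s + 40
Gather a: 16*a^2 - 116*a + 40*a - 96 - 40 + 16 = 16*a^2 - 76*a - 120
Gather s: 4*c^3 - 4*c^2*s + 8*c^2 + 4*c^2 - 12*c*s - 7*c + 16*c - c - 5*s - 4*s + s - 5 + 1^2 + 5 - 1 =4*c^3 + 12*c^2 + 8*c + s*(-4*c^2 - 12*c - 8)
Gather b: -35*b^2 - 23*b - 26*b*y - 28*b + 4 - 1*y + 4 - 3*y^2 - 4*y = -35*b^2 + b*(-26*y - 51) - 3*y^2 - 5*y + 8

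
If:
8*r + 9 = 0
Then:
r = -9/8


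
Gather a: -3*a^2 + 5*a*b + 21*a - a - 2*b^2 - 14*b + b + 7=-3*a^2 + a*(5*b + 20) - 2*b^2 - 13*b + 7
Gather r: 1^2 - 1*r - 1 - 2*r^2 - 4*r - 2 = -2*r^2 - 5*r - 2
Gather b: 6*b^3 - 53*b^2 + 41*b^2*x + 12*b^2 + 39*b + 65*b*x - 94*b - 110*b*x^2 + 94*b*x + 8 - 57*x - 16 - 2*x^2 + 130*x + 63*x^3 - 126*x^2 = 6*b^3 + b^2*(41*x - 41) + b*(-110*x^2 + 159*x - 55) + 63*x^3 - 128*x^2 + 73*x - 8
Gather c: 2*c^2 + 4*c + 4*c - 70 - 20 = 2*c^2 + 8*c - 90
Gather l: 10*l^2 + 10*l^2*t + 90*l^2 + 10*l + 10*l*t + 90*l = l^2*(10*t + 100) + l*(10*t + 100)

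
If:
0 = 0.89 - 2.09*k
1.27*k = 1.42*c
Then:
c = 0.38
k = 0.43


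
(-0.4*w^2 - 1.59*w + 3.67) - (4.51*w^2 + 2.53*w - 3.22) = -4.91*w^2 - 4.12*w + 6.89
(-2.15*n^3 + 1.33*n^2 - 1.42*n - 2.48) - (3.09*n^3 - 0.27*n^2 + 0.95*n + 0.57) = -5.24*n^3 + 1.6*n^2 - 2.37*n - 3.05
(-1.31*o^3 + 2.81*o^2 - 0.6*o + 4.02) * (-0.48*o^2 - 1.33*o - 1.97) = 0.6288*o^5 + 0.3935*o^4 - 0.8686*o^3 - 6.6673*o^2 - 4.1646*o - 7.9194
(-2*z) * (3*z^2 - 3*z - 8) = -6*z^3 + 6*z^2 + 16*z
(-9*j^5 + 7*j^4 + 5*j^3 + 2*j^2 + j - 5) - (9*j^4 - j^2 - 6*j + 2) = -9*j^5 - 2*j^4 + 5*j^3 + 3*j^2 + 7*j - 7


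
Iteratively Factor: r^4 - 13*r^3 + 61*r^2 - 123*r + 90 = (r - 3)*(r^3 - 10*r^2 + 31*r - 30) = (r - 5)*(r - 3)*(r^2 - 5*r + 6) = (r - 5)*(r - 3)*(r - 2)*(r - 3)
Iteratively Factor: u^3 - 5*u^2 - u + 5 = (u - 1)*(u^2 - 4*u - 5) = (u - 1)*(u + 1)*(u - 5)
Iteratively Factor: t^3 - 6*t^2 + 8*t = (t)*(t^2 - 6*t + 8) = t*(t - 2)*(t - 4)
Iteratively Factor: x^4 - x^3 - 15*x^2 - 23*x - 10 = (x + 1)*(x^3 - 2*x^2 - 13*x - 10) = (x - 5)*(x + 1)*(x^2 + 3*x + 2) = (x - 5)*(x + 1)^2*(x + 2)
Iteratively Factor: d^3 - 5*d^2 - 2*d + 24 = (d - 4)*(d^2 - d - 6) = (d - 4)*(d + 2)*(d - 3)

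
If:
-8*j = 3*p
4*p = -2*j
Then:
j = 0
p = 0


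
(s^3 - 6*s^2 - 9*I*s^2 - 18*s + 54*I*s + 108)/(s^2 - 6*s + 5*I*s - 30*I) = (s^2 - 9*I*s - 18)/(s + 5*I)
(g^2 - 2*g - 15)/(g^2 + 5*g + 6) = (g - 5)/(g + 2)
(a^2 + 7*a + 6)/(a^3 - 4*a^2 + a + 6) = (a + 6)/(a^2 - 5*a + 6)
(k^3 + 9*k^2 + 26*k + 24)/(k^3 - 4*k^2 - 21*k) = (k^2 + 6*k + 8)/(k*(k - 7))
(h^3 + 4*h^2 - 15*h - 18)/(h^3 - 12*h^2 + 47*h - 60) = (h^2 + 7*h + 6)/(h^2 - 9*h + 20)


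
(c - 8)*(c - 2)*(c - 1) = c^3 - 11*c^2 + 26*c - 16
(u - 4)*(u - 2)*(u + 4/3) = u^3 - 14*u^2/3 + 32/3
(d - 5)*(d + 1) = d^2 - 4*d - 5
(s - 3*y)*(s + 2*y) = s^2 - s*y - 6*y^2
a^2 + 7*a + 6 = (a + 1)*(a + 6)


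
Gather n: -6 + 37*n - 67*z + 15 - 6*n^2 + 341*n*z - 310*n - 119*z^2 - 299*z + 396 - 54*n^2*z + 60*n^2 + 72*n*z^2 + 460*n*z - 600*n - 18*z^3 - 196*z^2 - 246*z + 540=n^2*(54 - 54*z) + n*(72*z^2 + 801*z - 873) - 18*z^3 - 315*z^2 - 612*z + 945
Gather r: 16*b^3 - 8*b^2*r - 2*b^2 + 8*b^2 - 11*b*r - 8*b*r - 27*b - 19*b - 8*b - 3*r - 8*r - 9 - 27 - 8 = 16*b^3 + 6*b^2 - 54*b + r*(-8*b^2 - 19*b - 11) - 44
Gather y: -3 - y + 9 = 6 - y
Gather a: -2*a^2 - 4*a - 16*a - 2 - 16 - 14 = -2*a^2 - 20*a - 32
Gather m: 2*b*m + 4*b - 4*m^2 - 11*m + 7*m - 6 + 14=4*b - 4*m^2 + m*(2*b - 4) + 8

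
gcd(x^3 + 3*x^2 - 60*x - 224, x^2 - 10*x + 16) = x - 8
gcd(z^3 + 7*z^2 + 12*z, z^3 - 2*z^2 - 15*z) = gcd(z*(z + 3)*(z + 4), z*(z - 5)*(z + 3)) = z^2 + 3*z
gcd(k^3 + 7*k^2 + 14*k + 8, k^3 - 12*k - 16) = k + 2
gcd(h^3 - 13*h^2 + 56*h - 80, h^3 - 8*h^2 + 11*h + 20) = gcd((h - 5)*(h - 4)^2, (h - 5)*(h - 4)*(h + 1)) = h^2 - 9*h + 20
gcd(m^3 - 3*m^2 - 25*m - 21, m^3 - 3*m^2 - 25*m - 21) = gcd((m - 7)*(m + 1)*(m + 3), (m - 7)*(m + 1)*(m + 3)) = m^3 - 3*m^2 - 25*m - 21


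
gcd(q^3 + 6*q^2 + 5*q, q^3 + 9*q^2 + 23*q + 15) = q^2 + 6*q + 5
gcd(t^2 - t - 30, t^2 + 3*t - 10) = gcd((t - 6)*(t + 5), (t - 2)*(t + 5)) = t + 5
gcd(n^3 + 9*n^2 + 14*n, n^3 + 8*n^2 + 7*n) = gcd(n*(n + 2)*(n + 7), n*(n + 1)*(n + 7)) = n^2 + 7*n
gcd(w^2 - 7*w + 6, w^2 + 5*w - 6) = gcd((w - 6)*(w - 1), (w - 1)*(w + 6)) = w - 1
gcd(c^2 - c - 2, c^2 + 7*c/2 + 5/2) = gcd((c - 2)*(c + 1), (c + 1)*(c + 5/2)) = c + 1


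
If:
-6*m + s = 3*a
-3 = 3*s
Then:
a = -2*m - 1/3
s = -1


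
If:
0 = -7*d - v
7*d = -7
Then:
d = -1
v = 7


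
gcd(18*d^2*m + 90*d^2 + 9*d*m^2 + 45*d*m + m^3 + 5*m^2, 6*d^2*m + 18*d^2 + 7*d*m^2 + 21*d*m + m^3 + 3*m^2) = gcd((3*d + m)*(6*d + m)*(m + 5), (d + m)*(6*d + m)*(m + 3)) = 6*d + m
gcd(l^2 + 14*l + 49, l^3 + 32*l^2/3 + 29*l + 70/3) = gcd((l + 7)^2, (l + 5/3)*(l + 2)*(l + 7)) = l + 7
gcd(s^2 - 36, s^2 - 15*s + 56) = 1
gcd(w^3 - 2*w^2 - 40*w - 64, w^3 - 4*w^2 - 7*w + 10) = w + 2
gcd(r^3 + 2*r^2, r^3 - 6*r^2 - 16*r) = r^2 + 2*r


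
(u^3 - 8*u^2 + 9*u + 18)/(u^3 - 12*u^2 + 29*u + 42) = (u - 3)/(u - 7)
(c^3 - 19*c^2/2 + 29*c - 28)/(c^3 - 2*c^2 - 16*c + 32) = (c - 7/2)/(c + 4)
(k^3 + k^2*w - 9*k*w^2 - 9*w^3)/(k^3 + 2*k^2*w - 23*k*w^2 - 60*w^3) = (-k^2 + 2*k*w + 3*w^2)/(-k^2 + k*w + 20*w^2)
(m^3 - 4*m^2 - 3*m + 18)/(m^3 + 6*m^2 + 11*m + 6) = (m^2 - 6*m + 9)/(m^2 + 4*m + 3)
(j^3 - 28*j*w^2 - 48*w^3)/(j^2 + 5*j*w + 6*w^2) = (j^2 - 2*j*w - 24*w^2)/(j + 3*w)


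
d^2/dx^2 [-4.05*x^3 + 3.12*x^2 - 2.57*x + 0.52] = 6.24 - 24.3*x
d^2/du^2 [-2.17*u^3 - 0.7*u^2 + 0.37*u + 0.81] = -13.02*u - 1.4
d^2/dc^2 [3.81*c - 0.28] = 0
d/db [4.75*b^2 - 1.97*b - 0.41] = 9.5*b - 1.97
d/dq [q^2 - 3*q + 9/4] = 2*q - 3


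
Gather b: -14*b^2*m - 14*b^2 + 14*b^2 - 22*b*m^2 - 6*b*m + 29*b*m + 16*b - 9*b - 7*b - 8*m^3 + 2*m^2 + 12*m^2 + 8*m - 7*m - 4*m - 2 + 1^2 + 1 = -14*b^2*m + b*(-22*m^2 + 23*m) - 8*m^3 + 14*m^2 - 3*m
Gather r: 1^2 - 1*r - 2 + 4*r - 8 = 3*r - 9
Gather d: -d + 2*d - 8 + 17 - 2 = d + 7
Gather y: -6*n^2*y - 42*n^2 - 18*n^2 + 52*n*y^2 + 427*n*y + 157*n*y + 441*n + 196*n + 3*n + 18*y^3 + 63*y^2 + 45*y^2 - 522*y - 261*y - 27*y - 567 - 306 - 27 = -60*n^2 + 640*n + 18*y^3 + y^2*(52*n + 108) + y*(-6*n^2 + 584*n - 810) - 900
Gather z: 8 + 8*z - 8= 8*z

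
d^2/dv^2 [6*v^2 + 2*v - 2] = 12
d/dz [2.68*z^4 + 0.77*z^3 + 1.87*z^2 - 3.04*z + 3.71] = 10.72*z^3 + 2.31*z^2 + 3.74*z - 3.04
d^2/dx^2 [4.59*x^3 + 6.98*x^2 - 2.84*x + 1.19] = 27.54*x + 13.96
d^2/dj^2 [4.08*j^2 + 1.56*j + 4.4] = 8.16000000000000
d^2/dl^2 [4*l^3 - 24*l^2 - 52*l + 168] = 24*l - 48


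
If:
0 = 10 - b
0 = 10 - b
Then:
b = 10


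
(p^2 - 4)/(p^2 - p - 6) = (p - 2)/(p - 3)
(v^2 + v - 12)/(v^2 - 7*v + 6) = (v^2 + v - 12)/(v^2 - 7*v + 6)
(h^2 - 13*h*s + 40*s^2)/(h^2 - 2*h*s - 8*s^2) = (-h^2 + 13*h*s - 40*s^2)/(-h^2 + 2*h*s + 8*s^2)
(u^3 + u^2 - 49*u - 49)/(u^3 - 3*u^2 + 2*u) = (u^3 + u^2 - 49*u - 49)/(u*(u^2 - 3*u + 2))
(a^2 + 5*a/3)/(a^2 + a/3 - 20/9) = 3*a/(3*a - 4)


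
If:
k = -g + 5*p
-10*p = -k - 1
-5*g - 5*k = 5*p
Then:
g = 1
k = -1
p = 0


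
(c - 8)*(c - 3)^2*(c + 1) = c^4 - 13*c^3 + 43*c^2 - 15*c - 72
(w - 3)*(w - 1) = w^2 - 4*w + 3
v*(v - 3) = v^2 - 3*v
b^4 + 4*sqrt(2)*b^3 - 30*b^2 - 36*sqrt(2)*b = b*(b - 3*sqrt(2))*(b + sqrt(2))*(b + 6*sqrt(2))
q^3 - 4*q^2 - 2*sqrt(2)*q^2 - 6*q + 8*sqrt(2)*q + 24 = (q - 4)*(q - 3*sqrt(2))*(q + sqrt(2))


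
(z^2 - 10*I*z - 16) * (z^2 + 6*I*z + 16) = z^4 - 4*I*z^3 + 60*z^2 - 256*I*z - 256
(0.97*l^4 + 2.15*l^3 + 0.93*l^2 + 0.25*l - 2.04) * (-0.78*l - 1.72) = -0.7566*l^5 - 3.3454*l^4 - 4.4234*l^3 - 1.7946*l^2 + 1.1612*l + 3.5088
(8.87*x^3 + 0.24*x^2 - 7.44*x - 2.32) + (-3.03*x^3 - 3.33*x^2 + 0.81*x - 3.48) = 5.84*x^3 - 3.09*x^2 - 6.63*x - 5.8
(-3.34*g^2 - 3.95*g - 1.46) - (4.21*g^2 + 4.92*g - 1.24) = -7.55*g^2 - 8.87*g - 0.22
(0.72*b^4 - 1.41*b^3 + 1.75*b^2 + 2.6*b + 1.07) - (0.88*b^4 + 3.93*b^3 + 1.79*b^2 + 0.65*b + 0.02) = -0.16*b^4 - 5.34*b^3 - 0.04*b^2 + 1.95*b + 1.05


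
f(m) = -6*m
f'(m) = -6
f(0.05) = -0.30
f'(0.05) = -6.00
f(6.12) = -36.72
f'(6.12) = -6.00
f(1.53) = -9.18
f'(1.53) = -6.00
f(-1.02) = 6.12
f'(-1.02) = -6.00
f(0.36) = -2.16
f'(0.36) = -6.00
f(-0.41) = 2.46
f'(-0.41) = -6.00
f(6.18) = -37.08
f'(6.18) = -6.00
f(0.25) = -1.50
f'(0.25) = -6.00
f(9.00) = -54.00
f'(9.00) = -6.00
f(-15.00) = 90.00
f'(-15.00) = -6.00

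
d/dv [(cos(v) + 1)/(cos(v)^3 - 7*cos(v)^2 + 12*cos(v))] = 2*(cos(v)^3 - 2*cos(v)^2 - 7*cos(v) + 6)*sin(v)/((cos(v) - 4)^2*(cos(v) - 3)^2*cos(v)^2)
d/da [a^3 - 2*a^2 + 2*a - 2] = 3*a^2 - 4*a + 2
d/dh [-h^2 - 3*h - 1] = -2*h - 3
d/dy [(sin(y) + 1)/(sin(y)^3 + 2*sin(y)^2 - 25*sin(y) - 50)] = -(2*sin(y)^3 + 5*sin(y)^2 + 4*sin(y) + 25)*cos(y)/(sin(y)^3 + 2*sin(y)^2 - 25*sin(y) - 50)^2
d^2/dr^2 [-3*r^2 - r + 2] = -6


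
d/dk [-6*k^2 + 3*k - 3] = 3 - 12*k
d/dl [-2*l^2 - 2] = -4*l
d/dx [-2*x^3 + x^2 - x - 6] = -6*x^2 + 2*x - 1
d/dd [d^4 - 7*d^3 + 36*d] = 4*d^3 - 21*d^2 + 36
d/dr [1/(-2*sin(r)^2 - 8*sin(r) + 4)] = (sin(r) + 2)*cos(r)/(sin(r)^2 + 4*sin(r) - 2)^2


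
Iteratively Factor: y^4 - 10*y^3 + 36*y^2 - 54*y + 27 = (y - 3)*(y^3 - 7*y^2 + 15*y - 9) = (y - 3)^2*(y^2 - 4*y + 3) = (y - 3)^3*(y - 1)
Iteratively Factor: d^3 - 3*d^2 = (d)*(d^2 - 3*d) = d*(d - 3)*(d)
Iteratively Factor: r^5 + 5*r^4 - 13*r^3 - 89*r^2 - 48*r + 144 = (r + 3)*(r^4 + 2*r^3 - 19*r^2 - 32*r + 48) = (r - 4)*(r + 3)*(r^3 + 6*r^2 + 5*r - 12) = (r - 4)*(r + 3)^2*(r^2 + 3*r - 4) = (r - 4)*(r - 1)*(r + 3)^2*(r + 4)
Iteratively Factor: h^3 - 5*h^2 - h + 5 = (h - 5)*(h^2 - 1) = (h - 5)*(h + 1)*(h - 1)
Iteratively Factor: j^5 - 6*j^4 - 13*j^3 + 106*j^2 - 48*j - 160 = (j - 2)*(j^4 - 4*j^3 - 21*j^2 + 64*j + 80) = (j - 4)*(j - 2)*(j^3 - 21*j - 20) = (j - 4)*(j - 2)*(j + 1)*(j^2 - j - 20) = (j - 4)*(j - 2)*(j + 1)*(j + 4)*(j - 5)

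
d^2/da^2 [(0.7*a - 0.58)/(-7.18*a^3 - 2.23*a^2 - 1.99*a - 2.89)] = (-216.52008*a^5 + 291.556824*a^4 + 161.627212*a^3 + 241.330308*a^2 - 29.69976*a + 5.169404)/(370.146232*a^9 + 344.885556*a^8 + 414.884094*a^7 + 649.224991*a^6 + 392.626443*a^5 + 317.3655*a^4 + 264.734551*a^3 + 90.209616*a^2 + 49.862037*a + 24.137569)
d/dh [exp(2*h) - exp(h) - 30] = (2*exp(h) - 1)*exp(h)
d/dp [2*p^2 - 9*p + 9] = 4*p - 9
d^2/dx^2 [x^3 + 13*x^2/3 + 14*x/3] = 6*x + 26/3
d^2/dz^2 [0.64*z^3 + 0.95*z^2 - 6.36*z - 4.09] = 3.84*z + 1.9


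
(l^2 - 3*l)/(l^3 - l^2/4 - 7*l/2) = 4*(3 - l)/(-4*l^2 + l + 14)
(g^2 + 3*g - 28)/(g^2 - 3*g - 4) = (g + 7)/(g + 1)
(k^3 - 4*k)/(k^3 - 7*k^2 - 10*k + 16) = k*(k - 2)/(k^2 - 9*k + 8)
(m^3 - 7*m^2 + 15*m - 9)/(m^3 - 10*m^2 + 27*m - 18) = (m - 3)/(m - 6)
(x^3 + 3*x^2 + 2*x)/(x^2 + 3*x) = (x^2 + 3*x + 2)/(x + 3)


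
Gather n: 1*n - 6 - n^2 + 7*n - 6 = -n^2 + 8*n - 12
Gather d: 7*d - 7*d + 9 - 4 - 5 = 0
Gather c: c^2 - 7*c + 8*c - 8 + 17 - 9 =c^2 + c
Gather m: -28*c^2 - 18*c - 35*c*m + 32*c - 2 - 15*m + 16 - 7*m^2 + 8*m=-28*c^2 + 14*c - 7*m^2 + m*(-35*c - 7) + 14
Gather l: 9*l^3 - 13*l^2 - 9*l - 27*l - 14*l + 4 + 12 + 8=9*l^3 - 13*l^2 - 50*l + 24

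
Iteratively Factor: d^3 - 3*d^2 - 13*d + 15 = (d + 3)*(d^2 - 6*d + 5) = (d - 5)*(d + 3)*(d - 1)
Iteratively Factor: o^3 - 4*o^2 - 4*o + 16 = (o + 2)*(o^2 - 6*o + 8) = (o - 2)*(o + 2)*(o - 4)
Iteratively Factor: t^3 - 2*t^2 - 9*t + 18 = (t - 2)*(t^2 - 9) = (t - 2)*(t + 3)*(t - 3)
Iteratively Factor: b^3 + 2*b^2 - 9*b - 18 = (b + 2)*(b^2 - 9) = (b - 3)*(b + 2)*(b + 3)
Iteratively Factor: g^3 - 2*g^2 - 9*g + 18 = (g - 3)*(g^2 + g - 6) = (g - 3)*(g + 3)*(g - 2)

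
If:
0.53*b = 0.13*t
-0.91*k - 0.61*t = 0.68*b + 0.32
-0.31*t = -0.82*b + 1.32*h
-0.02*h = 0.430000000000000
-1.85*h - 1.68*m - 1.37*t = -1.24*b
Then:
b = 63.94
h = -21.50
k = -222.88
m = -141.71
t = 260.68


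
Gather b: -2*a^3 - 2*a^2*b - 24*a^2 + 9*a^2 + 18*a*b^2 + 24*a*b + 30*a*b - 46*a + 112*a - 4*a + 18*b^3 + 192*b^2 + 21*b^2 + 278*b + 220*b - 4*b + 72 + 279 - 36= -2*a^3 - 15*a^2 + 62*a + 18*b^3 + b^2*(18*a + 213) + b*(-2*a^2 + 54*a + 494) + 315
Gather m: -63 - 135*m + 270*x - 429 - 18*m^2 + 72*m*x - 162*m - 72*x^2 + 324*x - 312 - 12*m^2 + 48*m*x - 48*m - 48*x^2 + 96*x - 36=-30*m^2 + m*(120*x - 345) - 120*x^2 + 690*x - 840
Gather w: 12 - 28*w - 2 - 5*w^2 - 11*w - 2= -5*w^2 - 39*w + 8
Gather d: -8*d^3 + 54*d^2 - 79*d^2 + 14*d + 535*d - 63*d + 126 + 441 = -8*d^3 - 25*d^2 + 486*d + 567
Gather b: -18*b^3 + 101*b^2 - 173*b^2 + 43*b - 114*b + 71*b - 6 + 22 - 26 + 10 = -18*b^3 - 72*b^2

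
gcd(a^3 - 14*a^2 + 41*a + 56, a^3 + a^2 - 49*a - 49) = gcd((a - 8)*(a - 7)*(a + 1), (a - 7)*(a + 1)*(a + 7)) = a^2 - 6*a - 7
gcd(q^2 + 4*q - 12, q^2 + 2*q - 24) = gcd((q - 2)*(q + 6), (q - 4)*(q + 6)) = q + 6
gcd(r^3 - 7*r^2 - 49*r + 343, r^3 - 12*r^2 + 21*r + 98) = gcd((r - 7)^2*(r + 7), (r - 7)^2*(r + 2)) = r^2 - 14*r + 49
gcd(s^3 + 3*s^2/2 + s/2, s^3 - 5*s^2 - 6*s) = s^2 + s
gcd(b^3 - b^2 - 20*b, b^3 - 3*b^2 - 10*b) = b^2 - 5*b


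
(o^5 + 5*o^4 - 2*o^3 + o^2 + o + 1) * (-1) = -o^5 - 5*o^4 + 2*o^3 - o^2 - o - 1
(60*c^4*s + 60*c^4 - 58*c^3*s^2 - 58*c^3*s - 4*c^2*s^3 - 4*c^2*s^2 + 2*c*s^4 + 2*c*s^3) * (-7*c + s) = -420*c^5*s - 420*c^5 + 466*c^4*s^2 + 466*c^4*s - 30*c^3*s^3 - 30*c^3*s^2 - 18*c^2*s^4 - 18*c^2*s^3 + 2*c*s^5 + 2*c*s^4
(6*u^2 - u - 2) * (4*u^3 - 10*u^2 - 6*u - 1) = 24*u^5 - 64*u^4 - 34*u^3 + 20*u^2 + 13*u + 2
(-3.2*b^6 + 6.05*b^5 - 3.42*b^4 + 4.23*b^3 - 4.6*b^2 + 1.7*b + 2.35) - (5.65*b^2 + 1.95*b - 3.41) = -3.2*b^6 + 6.05*b^5 - 3.42*b^4 + 4.23*b^3 - 10.25*b^2 - 0.25*b + 5.76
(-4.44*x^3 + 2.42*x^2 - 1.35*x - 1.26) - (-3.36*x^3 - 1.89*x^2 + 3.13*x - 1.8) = -1.08*x^3 + 4.31*x^2 - 4.48*x + 0.54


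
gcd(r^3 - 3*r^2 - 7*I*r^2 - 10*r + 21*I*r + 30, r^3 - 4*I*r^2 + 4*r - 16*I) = r - 2*I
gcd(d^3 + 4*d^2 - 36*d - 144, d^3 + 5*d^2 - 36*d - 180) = d^2 - 36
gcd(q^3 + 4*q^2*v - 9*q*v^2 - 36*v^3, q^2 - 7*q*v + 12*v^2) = q - 3*v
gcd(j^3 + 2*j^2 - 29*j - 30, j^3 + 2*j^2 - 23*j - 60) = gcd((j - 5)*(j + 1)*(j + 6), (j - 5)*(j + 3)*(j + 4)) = j - 5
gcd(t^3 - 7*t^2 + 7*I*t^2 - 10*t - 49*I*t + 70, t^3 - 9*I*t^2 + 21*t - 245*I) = t + 5*I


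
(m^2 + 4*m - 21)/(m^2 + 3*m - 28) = (m - 3)/(m - 4)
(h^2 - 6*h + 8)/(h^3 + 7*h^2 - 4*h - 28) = (h - 4)/(h^2 + 9*h + 14)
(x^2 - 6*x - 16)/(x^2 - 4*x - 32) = (x + 2)/(x + 4)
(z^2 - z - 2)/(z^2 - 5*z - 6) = (z - 2)/(z - 6)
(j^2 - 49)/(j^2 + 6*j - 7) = (j - 7)/(j - 1)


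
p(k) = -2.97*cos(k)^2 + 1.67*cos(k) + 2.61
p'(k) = 5.94*sin(k)*cos(k) - 1.67*sin(k)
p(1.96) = 1.55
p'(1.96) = -3.63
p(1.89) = 1.79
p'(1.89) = -3.36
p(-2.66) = -1.20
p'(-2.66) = 3.21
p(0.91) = 2.52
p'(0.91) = 1.56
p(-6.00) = 1.48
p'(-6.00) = 1.13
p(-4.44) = 1.95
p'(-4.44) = -3.15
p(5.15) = 2.78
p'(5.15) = -0.77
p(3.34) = -1.88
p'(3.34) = 1.48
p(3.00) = -1.95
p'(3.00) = -1.07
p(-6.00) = 1.48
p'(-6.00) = 1.13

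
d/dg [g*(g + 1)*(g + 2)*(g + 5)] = 4*g^3 + 24*g^2 + 34*g + 10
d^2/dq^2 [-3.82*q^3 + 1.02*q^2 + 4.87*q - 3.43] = 2.04 - 22.92*q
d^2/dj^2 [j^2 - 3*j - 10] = 2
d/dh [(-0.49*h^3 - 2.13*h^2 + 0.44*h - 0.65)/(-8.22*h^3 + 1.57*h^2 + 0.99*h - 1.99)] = (-18.2779*h^4 + 6.2634*h^3 - 15.9032*h^2 + 10.5184*h - 0.2321)/(67.5684*h^6 - 25.8108*h^5 - 13.8107*h^4 + 35.8242*h^3 - 5.2685*h^2 - 3.9402*h + 3.9601)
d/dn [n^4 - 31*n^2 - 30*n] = 4*n^3 - 62*n - 30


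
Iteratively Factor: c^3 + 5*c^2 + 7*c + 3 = (c + 3)*(c^2 + 2*c + 1) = (c + 1)*(c + 3)*(c + 1)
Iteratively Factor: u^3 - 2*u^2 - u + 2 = (u + 1)*(u^2 - 3*u + 2) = (u - 1)*(u + 1)*(u - 2)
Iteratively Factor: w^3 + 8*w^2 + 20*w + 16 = (w + 4)*(w^2 + 4*w + 4) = (w + 2)*(w + 4)*(w + 2)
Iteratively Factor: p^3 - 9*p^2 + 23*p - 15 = (p - 3)*(p^2 - 6*p + 5) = (p - 5)*(p - 3)*(p - 1)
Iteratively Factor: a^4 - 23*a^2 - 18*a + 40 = (a + 4)*(a^3 - 4*a^2 - 7*a + 10) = (a - 5)*(a + 4)*(a^2 + a - 2) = (a - 5)*(a - 1)*(a + 4)*(a + 2)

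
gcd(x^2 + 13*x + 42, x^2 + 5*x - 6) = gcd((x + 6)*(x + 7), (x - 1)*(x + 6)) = x + 6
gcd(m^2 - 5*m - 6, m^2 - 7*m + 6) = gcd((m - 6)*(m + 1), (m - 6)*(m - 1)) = m - 6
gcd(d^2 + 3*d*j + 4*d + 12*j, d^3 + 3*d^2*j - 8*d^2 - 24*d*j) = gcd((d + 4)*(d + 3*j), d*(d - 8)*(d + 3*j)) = d + 3*j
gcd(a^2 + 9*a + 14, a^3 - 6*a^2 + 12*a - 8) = 1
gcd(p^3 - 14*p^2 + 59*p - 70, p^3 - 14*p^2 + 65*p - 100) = p - 5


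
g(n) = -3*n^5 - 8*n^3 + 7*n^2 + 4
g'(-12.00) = -314664.00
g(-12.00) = 761332.00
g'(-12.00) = -314664.00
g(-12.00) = 761332.00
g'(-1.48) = -145.26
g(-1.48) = 66.57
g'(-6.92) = -35642.76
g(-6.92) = 50595.10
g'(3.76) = -3284.74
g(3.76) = -2576.85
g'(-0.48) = -13.05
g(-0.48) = 6.57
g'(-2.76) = -1091.88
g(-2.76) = 705.99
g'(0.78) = -9.23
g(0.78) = 3.60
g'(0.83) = -12.03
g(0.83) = 3.07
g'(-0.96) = -48.30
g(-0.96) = 19.98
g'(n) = -15*n^4 - 24*n^2 + 14*n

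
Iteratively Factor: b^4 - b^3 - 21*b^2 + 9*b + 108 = (b + 3)*(b^3 - 4*b^2 - 9*b + 36) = (b - 3)*(b + 3)*(b^2 - b - 12) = (b - 4)*(b - 3)*(b + 3)*(b + 3)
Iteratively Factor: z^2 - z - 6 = (z + 2)*(z - 3)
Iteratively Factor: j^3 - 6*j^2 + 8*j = (j - 2)*(j^2 - 4*j) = (j - 4)*(j - 2)*(j)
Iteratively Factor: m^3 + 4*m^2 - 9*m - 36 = (m + 4)*(m^2 - 9) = (m - 3)*(m + 4)*(m + 3)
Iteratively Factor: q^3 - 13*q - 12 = (q - 4)*(q^2 + 4*q + 3) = (q - 4)*(q + 1)*(q + 3)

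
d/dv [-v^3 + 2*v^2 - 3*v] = -3*v^2 + 4*v - 3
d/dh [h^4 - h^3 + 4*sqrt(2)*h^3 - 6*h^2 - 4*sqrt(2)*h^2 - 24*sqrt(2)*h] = 4*h^3 - 3*h^2 + 12*sqrt(2)*h^2 - 12*h - 8*sqrt(2)*h - 24*sqrt(2)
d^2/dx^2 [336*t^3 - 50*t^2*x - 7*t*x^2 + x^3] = -14*t + 6*x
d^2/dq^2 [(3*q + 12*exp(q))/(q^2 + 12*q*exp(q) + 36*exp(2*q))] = 6*(-4*q^2*exp(q) + 24*q*exp(2*q) + 16*q*exp(q) + q + 72*exp(3*q) + 24*exp(2*q))/(q^4 + 24*q^3*exp(q) + 216*q^2*exp(2*q) + 864*q*exp(3*q) + 1296*exp(4*q))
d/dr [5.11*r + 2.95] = 5.11000000000000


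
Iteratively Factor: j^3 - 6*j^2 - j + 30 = (j - 3)*(j^2 - 3*j - 10) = (j - 5)*(j - 3)*(j + 2)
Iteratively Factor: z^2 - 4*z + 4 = (z - 2)*(z - 2)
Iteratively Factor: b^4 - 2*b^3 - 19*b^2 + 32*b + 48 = (b - 3)*(b^3 + b^2 - 16*b - 16) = (b - 3)*(b + 1)*(b^2 - 16) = (b - 4)*(b - 3)*(b + 1)*(b + 4)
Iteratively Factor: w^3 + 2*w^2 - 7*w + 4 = (w + 4)*(w^2 - 2*w + 1) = (w - 1)*(w + 4)*(w - 1)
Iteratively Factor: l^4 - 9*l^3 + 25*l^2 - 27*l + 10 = (l - 1)*(l^3 - 8*l^2 + 17*l - 10) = (l - 5)*(l - 1)*(l^2 - 3*l + 2) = (l - 5)*(l - 1)^2*(l - 2)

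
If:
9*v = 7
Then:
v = 7/9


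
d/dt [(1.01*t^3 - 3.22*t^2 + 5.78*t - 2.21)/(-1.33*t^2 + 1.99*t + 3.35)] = (-1.3433*t^4 + 4.0198*t^3 + 11.4301*t^2 - 27.4526*t + 23.7609)/(1.7689*t^4 - 5.2934*t^3 - 4.9509*t^2 + 13.333*t + 11.2225)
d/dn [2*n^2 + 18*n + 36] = 4*n + 18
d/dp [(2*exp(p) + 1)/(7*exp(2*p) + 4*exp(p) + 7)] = (-14*exp(2*p) - 14*exp(p) + 10)*exp(p)/(49*exp(4*p) + 56*exp(3*p) + 114*exp(2*p) + 56*exp(p) + 49)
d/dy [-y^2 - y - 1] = -2*y - 1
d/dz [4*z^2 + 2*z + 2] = 8*z + 2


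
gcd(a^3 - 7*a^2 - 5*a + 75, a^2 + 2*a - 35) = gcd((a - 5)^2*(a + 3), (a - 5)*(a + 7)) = a - 5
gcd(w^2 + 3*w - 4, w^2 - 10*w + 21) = 1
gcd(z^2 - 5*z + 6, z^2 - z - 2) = z - 2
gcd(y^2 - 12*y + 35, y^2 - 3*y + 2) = 1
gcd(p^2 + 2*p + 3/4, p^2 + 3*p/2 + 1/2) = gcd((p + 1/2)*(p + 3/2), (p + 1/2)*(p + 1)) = p + 1/2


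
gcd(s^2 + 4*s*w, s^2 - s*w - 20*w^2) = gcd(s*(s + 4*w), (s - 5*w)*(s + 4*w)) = s + 4*w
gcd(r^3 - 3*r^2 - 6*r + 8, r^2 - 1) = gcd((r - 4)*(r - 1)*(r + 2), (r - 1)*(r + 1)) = r - 1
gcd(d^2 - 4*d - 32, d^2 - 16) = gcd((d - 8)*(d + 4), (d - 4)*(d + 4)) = d + 4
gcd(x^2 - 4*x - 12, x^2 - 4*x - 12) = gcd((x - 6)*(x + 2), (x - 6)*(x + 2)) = x^2 - 4*x - 12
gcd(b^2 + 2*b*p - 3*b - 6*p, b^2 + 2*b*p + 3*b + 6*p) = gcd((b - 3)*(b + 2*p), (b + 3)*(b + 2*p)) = b + 2*p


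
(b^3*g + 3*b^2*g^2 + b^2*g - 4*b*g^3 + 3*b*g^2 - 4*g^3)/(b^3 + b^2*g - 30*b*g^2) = g*(b^3 + 3*b^2*g + b^2 - 4*b*g^2 + 3*b*g - 4*g^2)/(b*(b^2 + b*g - 30*g^2))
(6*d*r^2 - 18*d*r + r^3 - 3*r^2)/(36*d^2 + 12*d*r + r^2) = r*(r - 3)/(6*d + r)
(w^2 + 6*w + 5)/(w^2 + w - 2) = (w^2 + 6*w + 5)/(w^2 + w - 2)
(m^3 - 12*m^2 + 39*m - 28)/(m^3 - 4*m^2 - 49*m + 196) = (m - 1)/(m + 7)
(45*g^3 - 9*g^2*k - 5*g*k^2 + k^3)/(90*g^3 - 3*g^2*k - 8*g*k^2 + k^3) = (3*g - k)/(6*g - k)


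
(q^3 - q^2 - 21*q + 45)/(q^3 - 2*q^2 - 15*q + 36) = (q + 5)/(q + 4)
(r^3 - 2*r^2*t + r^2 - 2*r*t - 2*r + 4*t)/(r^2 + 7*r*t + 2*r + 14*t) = (r^2 - 2*r*t - r + 2*t)/(r + 7*t)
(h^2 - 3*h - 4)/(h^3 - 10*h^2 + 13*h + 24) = (h - 4)/(h^2 - 11*h + 24)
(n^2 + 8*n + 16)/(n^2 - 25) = (n^2 + 8*n + 16)/(n^2 - 25)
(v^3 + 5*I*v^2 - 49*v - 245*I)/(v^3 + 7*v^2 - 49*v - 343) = (v + 5*I)/(v + 7)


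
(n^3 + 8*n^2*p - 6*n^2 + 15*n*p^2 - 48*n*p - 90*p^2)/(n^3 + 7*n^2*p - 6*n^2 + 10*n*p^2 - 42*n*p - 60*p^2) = (n + 3*p)/(n + 2*p)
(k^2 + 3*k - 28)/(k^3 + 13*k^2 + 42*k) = (k - 4)/(k*(k + 6))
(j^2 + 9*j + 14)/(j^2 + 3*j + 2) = (j + 7)/(j + 1)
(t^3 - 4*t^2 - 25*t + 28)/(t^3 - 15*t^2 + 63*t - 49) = (t + 4)/(t - 7)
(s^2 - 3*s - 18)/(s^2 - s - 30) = (s + 3)/(s + 5)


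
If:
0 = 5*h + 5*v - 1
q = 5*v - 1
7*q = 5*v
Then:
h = -1/30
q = 1/6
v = 7/30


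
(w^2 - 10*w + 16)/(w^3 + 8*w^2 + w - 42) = (w - 8)/(w^2 + 10*w + 21)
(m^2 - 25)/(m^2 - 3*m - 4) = (25 - m^2)/(-m^2 + 3*m + 4)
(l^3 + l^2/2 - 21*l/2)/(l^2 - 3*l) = l + 7/2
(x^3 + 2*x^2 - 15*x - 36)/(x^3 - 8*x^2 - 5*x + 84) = (x + 3)/(x - 7)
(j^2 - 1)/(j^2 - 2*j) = (j^2 - 1)/(j*(j - 2))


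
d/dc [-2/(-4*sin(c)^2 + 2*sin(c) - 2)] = (1 - 4*sin(c))*cos(c)/(-sin(c) - cos(2*c) + 2)^2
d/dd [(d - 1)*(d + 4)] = 2*d + 3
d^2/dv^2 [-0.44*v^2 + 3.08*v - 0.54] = -0.880000000000000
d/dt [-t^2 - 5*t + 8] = -2*t - 5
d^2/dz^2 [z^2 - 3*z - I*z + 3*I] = 2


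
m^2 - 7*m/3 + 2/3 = (m - 2)*(m - 1/3)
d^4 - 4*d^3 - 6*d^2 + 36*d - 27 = (d - 3)^2*(d - 1)*(d + 3)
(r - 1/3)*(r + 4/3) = r^2 + r - 4/9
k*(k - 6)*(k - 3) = k^3 - 9*k^2 + 18*k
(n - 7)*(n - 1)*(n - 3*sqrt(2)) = n^3 - 8*n^2 - 3*sqrt(2)*n^2 + 7*n + 24*sqrt(2)*n - 21*sqrt(2)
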